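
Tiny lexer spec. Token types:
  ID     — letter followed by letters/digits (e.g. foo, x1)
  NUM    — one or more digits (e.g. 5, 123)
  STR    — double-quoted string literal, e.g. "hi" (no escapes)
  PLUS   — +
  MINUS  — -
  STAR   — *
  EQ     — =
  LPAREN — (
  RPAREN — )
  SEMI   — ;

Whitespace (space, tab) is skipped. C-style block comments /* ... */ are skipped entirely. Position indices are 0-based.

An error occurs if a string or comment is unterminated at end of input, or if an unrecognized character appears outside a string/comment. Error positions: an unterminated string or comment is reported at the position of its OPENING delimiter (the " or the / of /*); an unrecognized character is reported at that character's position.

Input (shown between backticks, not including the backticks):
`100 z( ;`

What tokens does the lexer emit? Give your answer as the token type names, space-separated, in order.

Answer: NUM ID LPAREN SEMI

Derivation:
pos=0: emit NUM '100' (now at pos=3)
pos=4: emit ID 'z' (now at pos=5)
pos=5: emit LPAREN '('
pos=7: emit SEMI ';'
DONE. 4 tokens: [NUM, ID, LPAREN, SEMI]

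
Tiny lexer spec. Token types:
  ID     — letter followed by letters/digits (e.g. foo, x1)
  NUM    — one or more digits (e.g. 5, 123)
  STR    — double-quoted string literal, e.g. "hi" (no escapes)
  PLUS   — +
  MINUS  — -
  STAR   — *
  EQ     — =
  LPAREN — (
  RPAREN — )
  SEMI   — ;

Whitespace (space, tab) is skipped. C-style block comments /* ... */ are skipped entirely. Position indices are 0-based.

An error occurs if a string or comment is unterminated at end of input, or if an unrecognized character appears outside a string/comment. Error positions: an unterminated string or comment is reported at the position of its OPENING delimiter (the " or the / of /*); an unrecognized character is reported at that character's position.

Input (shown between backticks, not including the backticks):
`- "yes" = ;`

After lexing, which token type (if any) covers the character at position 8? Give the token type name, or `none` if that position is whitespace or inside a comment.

pos=0: emit MINUS '-'
pos=2: enter STRING mode
pos=2: emit STR "yes" (now at pos=7)
pos=8: emit EQ '='
pos=10: emit SEMI ';'
DONE. 4 tokens: [MINUS, STR, EQ, SEMI]
Position 8: char is '=' -> EQ

Answer: EQ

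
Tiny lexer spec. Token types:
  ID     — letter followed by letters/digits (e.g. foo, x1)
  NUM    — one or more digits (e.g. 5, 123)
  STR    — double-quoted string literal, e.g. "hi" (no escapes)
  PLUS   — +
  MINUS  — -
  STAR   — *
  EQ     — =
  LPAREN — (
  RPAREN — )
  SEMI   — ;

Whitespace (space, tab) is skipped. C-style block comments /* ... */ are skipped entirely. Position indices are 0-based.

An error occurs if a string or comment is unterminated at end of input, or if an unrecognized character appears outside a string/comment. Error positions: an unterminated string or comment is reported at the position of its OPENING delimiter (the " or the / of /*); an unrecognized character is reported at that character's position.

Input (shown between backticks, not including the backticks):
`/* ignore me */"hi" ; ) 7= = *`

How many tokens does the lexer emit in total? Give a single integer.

pos=0: enter COMMENT mode (saw '/*')
exit COMMENT mode (now at pos=15)
pos=15: enter STRING mode
pos=15: emit STR "hi" (now at pos=19)
pos=20: emit SEMI ';'
pos=22: emit RPAREN ')'
pos=24: emit NUM '7' (now at pos=25)
pos=25: emit EQ '='
pos=27: emit EQ '='
pos=29: emit STAR '*'
DONE. 7 tokens: [STR, SEMI, RPAREN, NUM, EQ, EQ, STAR]

Answer: 7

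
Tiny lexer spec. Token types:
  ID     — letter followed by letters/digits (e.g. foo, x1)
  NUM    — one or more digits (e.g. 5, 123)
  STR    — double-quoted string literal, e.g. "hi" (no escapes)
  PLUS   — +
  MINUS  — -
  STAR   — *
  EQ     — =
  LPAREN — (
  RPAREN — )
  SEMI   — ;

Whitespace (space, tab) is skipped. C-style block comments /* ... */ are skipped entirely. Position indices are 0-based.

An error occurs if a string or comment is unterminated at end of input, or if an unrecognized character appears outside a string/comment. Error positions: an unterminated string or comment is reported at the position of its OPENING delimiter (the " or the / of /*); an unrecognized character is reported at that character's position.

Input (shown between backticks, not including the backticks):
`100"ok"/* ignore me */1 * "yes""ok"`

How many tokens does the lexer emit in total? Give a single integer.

pos=0: emit NUM '100' (now at pos=3)
pos=3: enter STRING mode
pos=3: emit STR "ok" (now at pos=7)
pos=7: enter COMMENT mode (saw '/*')
exit COMMENT mode (now at pos=22)
pos=22: emit NUM '1' (now at pos=23)
pos=24: emit STAR '*'
pos=26: enter STRING mode
pos=26: emit STR "yes" (now at pos=31)
pos=31: enter STRING mode
pos=31: emit STR "ok" (now at pos=35)
DONE. 6 tokens: [NUM, STR, NUM, STAR, STR, STR]

Answer: 6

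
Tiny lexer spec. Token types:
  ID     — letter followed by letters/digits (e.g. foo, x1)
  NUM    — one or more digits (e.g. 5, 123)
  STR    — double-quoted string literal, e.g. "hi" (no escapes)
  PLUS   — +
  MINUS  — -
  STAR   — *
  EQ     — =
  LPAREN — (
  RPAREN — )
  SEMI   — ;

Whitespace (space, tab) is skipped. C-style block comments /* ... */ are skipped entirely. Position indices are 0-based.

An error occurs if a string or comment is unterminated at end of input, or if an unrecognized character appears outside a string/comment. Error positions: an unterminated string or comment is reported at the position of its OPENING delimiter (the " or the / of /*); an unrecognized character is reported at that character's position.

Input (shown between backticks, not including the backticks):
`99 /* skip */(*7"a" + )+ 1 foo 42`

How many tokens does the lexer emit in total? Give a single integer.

Answer: 11

Derivation:
pos=0: emit NUM '99' (now at pos=2)
pos=3: enter COMMENT mode (saw '/*')
exit COMMENT mode (now at pos=13)
pos=13: emit LPAREN '('
pos=14: emit STAR '*'
pos=15: emit NUM '7' (now at pos=16)
pos=16: enter STRING mode
pos=16: emit STR "a" (now at pos=19)
pos=20: emit PLUS '+'
pos=22: emit RPAREN ')'
pos=23: emit PLUS '+'
pos=25: emit NUM '1' (now at pos=26)
pos=27: emit ID 'foo' (now at pos=30)
pos=31: emit NUM '42' (now at pos=33)
DONE. 11 tokens: [NUM, LPAREN, STAR, NUM, STR, PLUS, RPAREN, PLUS, NUM, ID, NUM]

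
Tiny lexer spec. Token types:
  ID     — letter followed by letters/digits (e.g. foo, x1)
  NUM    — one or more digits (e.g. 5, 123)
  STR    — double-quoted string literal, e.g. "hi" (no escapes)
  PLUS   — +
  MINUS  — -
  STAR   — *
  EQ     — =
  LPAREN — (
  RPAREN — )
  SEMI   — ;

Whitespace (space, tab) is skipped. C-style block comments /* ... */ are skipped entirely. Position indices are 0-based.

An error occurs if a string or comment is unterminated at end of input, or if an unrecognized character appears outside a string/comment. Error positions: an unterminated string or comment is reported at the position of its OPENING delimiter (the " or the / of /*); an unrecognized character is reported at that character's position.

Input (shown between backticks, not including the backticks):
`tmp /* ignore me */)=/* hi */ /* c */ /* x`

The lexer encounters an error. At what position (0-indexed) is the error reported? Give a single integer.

Answer: 38

Derivation:
pos=0: emit ID 'tmp' (now at pos=3)
pos=4: enter COMMENT mode (saw '/*')
exit COMMENT mode (now at pos=19)
pos=19: emit RPAREN ')'
pos=20: emit EQ '='
pos=21: enter COMMENT mode (saw '/*')
exit COMMENT mode (now at pos=29)
pos=30: enter COMMENT mode (saw '/*')
exit COMMENT mode (now at pos=37)
pos=38: enter COMMENT mode (saw '/*')
pos=38: ERROR — unterminated comment (reached EOF)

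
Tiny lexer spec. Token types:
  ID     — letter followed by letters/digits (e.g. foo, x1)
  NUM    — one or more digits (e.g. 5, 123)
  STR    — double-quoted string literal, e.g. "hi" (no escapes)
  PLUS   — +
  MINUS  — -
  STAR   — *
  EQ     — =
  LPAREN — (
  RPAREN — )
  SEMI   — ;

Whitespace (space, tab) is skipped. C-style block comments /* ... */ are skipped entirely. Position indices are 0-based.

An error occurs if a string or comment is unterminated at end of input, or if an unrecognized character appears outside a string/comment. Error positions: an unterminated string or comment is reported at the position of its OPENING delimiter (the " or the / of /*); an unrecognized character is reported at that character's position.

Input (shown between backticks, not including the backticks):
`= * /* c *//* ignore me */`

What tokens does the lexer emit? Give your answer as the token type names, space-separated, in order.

pos=0: emit EQ '='
pos=2: emit STAR '*'
pos=4: enter COMMENT mode (saw '/*')
exit COMMENT mode (now at pos=11)
pos=11: enter COMMENT mode (saw '/*')
exit COMMENT mode (now at pos=26)
DONE. 2 tokens: [EQ, STAR]

Answer: EQ STAR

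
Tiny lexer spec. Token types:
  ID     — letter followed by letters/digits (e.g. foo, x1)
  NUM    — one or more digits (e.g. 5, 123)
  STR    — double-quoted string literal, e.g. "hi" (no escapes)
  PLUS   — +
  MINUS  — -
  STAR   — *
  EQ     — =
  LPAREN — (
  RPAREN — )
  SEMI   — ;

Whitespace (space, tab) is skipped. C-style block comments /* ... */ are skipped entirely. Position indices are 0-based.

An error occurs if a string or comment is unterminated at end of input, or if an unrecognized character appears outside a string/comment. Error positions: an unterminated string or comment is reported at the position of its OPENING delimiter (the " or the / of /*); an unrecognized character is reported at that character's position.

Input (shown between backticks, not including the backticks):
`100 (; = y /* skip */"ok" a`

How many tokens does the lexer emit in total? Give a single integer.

Answer: 7

Derivation:
pos=0: emit NUM '100' (now at pos=3)
pos=4: emit LPAREN '('
pos=5: emit SEMI ';'
pos=7: emit EQ '='
pos=9: emit ID 'y' (now at pos=10)
pos=11: enter COMMENT mode (saw '/*')
exit COMMENT mode (now at pos=21)
pos=21: enter STRING mode
pos=21: emit STR "ok" (now at pos=25)
pos=26: emit ID 'a' (now at pos=27)
DONE. 7 tokens: [NUM, LPAREN, SEMI, EQ, ID, STR, ID]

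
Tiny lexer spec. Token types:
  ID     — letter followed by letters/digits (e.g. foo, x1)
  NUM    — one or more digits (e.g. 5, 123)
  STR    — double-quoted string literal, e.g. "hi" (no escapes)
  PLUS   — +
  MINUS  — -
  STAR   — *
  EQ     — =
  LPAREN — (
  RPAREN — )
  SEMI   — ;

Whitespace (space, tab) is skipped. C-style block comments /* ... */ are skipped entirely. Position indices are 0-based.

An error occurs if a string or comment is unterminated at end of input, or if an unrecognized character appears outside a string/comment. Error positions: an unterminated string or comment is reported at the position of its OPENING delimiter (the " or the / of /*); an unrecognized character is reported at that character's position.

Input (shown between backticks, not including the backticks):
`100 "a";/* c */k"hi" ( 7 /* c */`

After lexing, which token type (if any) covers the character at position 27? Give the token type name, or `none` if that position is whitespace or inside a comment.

pos=0: emit NUM '100' (now at pos=3)
pos=4: enter STRING mode
pos=4: emit STR "a" (now at pos=7)
pos=7: emit SEMI ';'
pos=8: enter COMMENT mode (saw '/*')
exit COMMENT mode (now at pos=15)
pos=15: emit ID 'k' (now at pos=16)
pos=16: enter STRING mode
pos=16: emit STR "hi" (now at pos=20)
pos=21: emit LPAREN '('
pos=23: emit NUM '7' (now at pos=24)
pos=25: enter COMMENT mode (saw '/*')
exit COMMENT mode (now at pos=32)
DONE. 7 tokens: [NUM, STR, SEMI, ID, STR, LPAREN, NUM]
Position 27: char is ' ' -> none

Answer: none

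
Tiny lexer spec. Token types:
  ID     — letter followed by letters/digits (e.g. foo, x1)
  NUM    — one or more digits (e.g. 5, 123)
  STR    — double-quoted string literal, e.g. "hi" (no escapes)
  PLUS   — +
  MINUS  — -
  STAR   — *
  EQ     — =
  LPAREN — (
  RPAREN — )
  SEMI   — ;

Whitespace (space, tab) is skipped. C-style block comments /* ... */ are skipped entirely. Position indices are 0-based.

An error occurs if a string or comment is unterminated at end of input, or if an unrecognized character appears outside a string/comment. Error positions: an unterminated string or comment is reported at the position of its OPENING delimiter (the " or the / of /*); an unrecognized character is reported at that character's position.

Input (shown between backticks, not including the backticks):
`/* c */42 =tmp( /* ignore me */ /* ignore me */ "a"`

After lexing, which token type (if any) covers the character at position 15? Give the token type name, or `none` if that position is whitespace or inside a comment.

pos=0: enter COMMENT mode (saw '/*')
exit COMMENT mode (now at pos=7)
pos=7: emit NUM '42' (now at pos=9)
pos=10: emit EQ '='
pos=11: emit ID 'tmp' (now at pos=14)
pos=14: emit LPAREN '('
pos=16: enter COMMENT mode (saw '/*')
exit COMMENT mode (now at pos=31)
pos=32: enter COMMENT mode (saw '/*')
exit COMMENT mode (now at pos=47)
pos=48: enter STRING mode
pos=48: emit STR "a" (now at pos=51)
DONE. 5 tokens: [NUM, EQ, ID, LPAREN, STR]
Position 15: char is ' ' -> none

Answer: none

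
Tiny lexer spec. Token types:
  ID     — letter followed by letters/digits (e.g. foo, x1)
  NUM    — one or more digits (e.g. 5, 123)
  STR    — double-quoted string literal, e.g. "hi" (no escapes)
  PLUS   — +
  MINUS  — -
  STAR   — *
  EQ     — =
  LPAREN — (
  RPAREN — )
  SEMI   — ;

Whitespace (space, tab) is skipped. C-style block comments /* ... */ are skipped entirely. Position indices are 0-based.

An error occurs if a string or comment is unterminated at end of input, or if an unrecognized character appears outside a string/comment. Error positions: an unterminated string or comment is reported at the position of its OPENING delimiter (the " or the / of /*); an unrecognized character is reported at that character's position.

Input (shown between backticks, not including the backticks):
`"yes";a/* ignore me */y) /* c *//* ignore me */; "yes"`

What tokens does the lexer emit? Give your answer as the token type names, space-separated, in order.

Answer: STR SEMI ID ID RPAREN SEMI STR

Derivation:
pos=0: enter STRING mode
pos=0: emit STR "yes" (now at pos=5)
pos=5: emit SEMI ';'
pos=6: emit ID 'a' (now at pos=7)
pos=7: enter COMMENT mode (saw '/*')
exit COMMENT mode (now at pos=22)
pos=22: emit ID 'y' (now at pos=23)
pos=23: emit RPAREN ')'
pos=25: enter COMMENT mode (saw '/*')
exit COMMENT mode (now at pos=32)
pos=32: enter COMMENT mode (saw '/*')
exit COMMENT mode (now at pos=47)
pos=47: emit SEMI ';'
pos=49: enter STRING mode
pos=49: emit STR "yes" (now at pos=54)
DONE. 7 tokens: [STR, SEMI, ID, ID, RPAREN, SEMI, STR]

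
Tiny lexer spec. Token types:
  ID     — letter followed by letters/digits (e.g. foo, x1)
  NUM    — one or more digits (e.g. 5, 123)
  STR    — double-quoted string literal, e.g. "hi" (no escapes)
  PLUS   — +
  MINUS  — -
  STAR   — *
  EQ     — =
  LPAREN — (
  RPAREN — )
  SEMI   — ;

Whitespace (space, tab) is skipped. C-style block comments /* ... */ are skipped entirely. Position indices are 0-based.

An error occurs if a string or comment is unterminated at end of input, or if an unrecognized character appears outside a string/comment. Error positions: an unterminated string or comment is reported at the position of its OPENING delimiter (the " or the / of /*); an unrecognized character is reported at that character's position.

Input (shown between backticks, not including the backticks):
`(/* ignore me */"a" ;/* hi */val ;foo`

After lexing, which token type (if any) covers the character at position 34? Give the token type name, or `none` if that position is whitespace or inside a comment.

pos=0: emit LPAREN '('
pos=1: enter COMMENT mode (saw '/*')
exit COMMENT mode (now at pos=16)
pos=16: enter STRING mode
pos=16: emit STR "a" (now at pos=19)
pos=20: emit SEMI ';'
pos=21: enter COMMENT mode (saw '/*')
exit COMMENT mode (now at pos=29)
pos=29: emit ID 'val' (now at pos=32)
pos=33: emit SEMI ';'
pos=34: emit ID 'foo' (now at pos=37)
DONE. 6 tokens: [LPAREN, STR, SEMI, ID, SEMI, ID]
Position 34: char is 'f' -> ID

Answer: ID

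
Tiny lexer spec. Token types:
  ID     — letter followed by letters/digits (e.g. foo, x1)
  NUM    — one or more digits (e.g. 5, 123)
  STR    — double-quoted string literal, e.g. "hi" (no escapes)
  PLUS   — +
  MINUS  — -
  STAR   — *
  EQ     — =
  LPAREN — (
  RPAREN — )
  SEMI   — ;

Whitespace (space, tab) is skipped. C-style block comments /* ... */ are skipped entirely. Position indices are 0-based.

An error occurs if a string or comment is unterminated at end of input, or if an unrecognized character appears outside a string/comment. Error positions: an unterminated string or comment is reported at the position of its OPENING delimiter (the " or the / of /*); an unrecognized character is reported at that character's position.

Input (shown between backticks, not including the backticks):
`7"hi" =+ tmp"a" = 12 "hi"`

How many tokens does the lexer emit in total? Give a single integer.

pos=0: emit NUM '7' (now at pos=1)
pos=1: enter STRING mode
pos=1: emit STR "hi" (now at pos=5)
pos=6: emit EQ '='
pos=7: emit PLUS '+'
pos=9: emit ID 'tmp' (now at pos=12)
pos=12: enter STRING mode
pos=12: emit STR "a" (now at pos=15)
pos=16: emit EQ '='
pos=18: emit NUM '12' (now at pos=20)
pos=21: enter STRING mode
pos=21: emit STR "hi" (now at pos=25)
DONE. 9 tokens: [NUM, STR, EQ, PLUS, ID, STR, EQ, NUM, STR]

Answer: 9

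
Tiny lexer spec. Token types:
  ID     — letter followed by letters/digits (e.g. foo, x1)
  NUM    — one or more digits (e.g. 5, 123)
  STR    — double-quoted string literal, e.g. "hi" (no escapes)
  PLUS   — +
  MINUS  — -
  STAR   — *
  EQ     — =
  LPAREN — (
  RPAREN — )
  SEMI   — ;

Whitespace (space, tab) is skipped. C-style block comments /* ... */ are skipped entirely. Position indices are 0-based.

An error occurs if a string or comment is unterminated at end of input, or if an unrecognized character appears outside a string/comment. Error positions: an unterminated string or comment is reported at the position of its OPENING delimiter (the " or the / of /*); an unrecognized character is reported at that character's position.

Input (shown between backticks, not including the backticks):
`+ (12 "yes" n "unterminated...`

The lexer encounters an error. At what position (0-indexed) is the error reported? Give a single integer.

pos=0: emit PLUS '+'
pos=2: emit LPAREN '('
pos=3: emit NUM '12' (now at pos=5)
pos=6: enter STRING mode
pos=6: emit STR "yes" (now at pos=11)
pos=12: emit ID 'n' (now at pos=13)
pos=14: enter STRING mode
pos=14: ERROR — unterminated string

Answer: 14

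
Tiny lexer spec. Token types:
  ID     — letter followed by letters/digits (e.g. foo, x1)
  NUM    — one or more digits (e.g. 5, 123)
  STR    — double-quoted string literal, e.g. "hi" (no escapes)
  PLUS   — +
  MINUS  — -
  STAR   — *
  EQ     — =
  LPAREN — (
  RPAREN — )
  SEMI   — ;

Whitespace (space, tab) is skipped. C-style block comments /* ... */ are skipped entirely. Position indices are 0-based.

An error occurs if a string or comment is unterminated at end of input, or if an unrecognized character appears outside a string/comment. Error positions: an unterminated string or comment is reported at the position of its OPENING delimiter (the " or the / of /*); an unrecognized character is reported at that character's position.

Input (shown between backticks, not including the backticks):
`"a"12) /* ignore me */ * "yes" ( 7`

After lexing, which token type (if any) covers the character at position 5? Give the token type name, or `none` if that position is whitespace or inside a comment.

Answer: RPAREN

Derivation:
pos=0: enter STRING mode
pos=0: emit STR "a" (now at pos=3)
pos=3: emit NUM '12' (now at pos=5)
pos=5: emit RPAREN ')'
pos=7: enter COMMENT mode (saw '/*')
exit COMMENT mode (now at pos=22)
pos=23: emit STAR '*'
pos=25: enter STRING mode
pos=25: emit STR "yes" (now at pos=30)
pos=31: emit LPAREN '('
pos=33: emit NUM '7' (now at pos=34)
DONE. 7 tokens: [STR, NUM, RPAREN, STAR, STR, LPAREN, NUM]
Position 5: char is ')' -> RPAREN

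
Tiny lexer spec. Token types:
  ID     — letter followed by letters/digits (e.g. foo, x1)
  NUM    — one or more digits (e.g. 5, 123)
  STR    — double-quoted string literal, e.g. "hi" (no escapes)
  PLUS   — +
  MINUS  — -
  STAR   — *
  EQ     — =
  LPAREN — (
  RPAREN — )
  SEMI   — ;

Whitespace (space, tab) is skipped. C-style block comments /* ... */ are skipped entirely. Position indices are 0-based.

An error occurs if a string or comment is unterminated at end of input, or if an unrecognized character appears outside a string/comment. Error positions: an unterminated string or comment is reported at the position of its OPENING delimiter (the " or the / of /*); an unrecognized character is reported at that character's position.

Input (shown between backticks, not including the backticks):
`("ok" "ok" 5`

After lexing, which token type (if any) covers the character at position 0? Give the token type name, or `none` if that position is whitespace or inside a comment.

pos=0: emit LPAREN '('
pos=1: enter STRING mode
pos=1: emit STR "ok" (now at pos=5)
pos=6: enter STRING mode
pos=6: emit STR "ok" (now at pos=10)
pos=11: emit NUM '5' (now at pos=12)
DONE. 4 tokens: [LPAREN, STR, STR, NUM]
Position 0: char is '(' -> LPAREN

Answer: LPAREN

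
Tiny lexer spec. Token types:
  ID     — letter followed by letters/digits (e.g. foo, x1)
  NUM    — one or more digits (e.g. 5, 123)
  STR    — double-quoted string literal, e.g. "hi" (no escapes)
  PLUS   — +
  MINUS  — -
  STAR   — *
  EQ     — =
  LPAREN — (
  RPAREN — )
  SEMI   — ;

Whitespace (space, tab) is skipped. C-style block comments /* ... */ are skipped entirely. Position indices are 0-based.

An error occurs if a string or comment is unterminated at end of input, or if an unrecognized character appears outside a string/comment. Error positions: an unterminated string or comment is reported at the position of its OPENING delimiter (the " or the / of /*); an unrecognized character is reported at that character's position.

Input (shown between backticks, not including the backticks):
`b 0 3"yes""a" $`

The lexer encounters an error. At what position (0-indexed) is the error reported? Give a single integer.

pos=0: emit ID 'b' (now at pos=1)
pos=2: emit NUM '0' (now at pos=3)
pos=4: emit NUM '3' (now at pos=5)
pos=5: enter STRING mode
pos=5: emit STR "yes" (now at pos=10)
pos=10: enter STRING mode
pos=10: emit STR "a" (now at pos=13)
pos=14: ERROR — unrecognized char '$'

Answer: 14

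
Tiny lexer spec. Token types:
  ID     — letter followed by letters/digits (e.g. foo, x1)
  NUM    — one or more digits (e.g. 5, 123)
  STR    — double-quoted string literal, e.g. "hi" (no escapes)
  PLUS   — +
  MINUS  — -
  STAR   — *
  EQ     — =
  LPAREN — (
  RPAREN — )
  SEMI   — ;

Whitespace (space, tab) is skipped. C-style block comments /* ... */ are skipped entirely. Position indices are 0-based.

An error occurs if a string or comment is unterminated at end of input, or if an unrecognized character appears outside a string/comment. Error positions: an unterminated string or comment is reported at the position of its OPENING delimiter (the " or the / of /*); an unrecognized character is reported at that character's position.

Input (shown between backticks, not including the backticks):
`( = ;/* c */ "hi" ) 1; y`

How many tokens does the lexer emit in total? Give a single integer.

Answer: 8

Derivation:
pos=0: emit LPAREN '('
pos=2: emit EQ '='
pos=4: emit SEMI ';'
pos=5: enter COMMENT mode (saw '/*')
exit COMMENT mode (now at pos=12)
pos=13: enter STRING mode
pos=13: emit STR "hi" (now at pos=17)
pos=18: emit RPAREN ')'
pos=20: emit NUM '1' (now at pos=21)
pos=21: emit SEMI ';'
pos=23: emit ID 'y' (now at pos=24)
DONE. 8 tokens: [LPAREN, EQ, SEMI, STR, RPAREN, NUM, SEMI, ID]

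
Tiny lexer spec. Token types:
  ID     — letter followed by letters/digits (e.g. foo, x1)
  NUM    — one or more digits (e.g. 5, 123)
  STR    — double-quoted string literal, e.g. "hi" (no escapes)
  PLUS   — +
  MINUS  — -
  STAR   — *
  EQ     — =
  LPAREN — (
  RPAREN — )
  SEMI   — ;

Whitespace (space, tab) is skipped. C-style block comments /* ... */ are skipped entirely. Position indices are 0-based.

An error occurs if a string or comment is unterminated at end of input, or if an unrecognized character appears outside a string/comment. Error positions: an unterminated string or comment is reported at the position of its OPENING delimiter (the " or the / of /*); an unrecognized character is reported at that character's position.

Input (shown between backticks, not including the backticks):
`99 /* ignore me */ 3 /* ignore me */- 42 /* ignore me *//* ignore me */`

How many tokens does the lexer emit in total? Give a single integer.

Answer: 4

Derivation:
pos=0: emit NUM '99' (now at pos=2)
pos=3: enter COMMENT mode (saw '/*')
exit COMMENT mode (now at pos=18)
pos=19: emit NUM '3' (now at pos=20)
pos=21: enter COMMENT mode (saw '/*')
exit COMMENT mode (now at pos=36)
pos=36: emit MINUS '-'
pos=38: emit NUM '42' (now at pos=40)
pos=41: enter COMMENT mode (saw '/*')
exit COMMENT mode (now at pos=56)
pos=56: enter COMMENT mode (saw '/*')
exit COMMENT mode (now at pos=71)
DONE. 4 tokens: [NUM, NUM, MINUS, NUM]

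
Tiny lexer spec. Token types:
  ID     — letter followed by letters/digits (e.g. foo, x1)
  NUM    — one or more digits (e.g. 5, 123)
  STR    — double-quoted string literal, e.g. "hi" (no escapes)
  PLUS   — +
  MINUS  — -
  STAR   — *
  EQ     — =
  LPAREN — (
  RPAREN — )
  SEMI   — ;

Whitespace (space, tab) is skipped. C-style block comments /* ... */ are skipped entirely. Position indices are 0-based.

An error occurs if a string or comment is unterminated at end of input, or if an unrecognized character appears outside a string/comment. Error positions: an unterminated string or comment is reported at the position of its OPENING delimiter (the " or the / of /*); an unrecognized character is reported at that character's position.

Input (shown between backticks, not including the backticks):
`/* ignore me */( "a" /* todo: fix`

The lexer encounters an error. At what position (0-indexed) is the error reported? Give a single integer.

Answer: 21

Derivation:
pos=0: enter COMMENT mode (saw '/*')
exit COMMENT mode (now at pos=15)
pos=15: emit LPAREN '('
pos=17: enter STRING mode
pos=17: emit STR "a" (now at pos=20)
pos=21: enter COMMENT mode (saw '/*')
pos=21: ERROR — unterminated comment (reached EOF)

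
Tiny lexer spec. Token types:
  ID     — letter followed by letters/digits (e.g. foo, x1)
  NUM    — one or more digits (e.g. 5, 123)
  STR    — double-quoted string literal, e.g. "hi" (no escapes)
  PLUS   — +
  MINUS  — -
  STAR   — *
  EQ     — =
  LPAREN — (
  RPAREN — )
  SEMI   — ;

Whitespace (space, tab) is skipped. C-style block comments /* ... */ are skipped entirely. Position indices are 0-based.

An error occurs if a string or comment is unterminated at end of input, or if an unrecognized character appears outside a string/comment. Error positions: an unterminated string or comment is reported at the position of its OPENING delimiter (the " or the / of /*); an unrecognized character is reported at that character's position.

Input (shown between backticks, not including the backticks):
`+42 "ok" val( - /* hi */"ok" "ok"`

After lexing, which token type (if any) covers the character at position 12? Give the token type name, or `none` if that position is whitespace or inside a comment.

pos=0: emit PLUS '+'
pos=1: emit NUM '42' (now at pos=3)
pos=4: enter STRING mode
pos=4: emit STR "ok" (now at pos=8)
pos=9: emit ID 'val' (now at pos=12)
pos=12: emit LPAREN '('
pos=14: emit MINUS '-'
pos=16: enter COMMENT mode (saw '/*')
exit COMMENT mode (now at pos=24)
pos=24: enter STRING mode
pos=24: emit STR "ok" (now at pos=28)
pos=29: enter STRING mode
pos=29: emit STR "ok" (now at pos=33)
DONE. 8 tokens: [PLUS, NUM, STR, ID, LPAREN, MINUS, STR, STR]
Position 12: char is '(' -> LPAREN

Answer: LPAREN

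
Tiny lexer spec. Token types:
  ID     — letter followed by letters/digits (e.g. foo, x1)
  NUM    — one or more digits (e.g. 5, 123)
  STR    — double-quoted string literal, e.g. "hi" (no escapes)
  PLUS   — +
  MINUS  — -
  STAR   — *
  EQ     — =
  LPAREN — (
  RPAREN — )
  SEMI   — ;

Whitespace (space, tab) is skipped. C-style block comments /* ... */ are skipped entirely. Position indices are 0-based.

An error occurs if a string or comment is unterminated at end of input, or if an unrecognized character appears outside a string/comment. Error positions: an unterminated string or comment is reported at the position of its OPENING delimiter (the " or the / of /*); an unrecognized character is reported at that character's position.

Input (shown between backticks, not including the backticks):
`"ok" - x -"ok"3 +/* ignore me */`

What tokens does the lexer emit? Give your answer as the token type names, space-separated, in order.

pos=0: enter STRING mode
pos=0: emit STR "ok" (now at pos=4)
pos=5: emit MINUS '-'
pos=7: emit ID 'x' (now at pos=8)
pos=9: emit MINUS '-'
pos=10: enter STRING mode
pos=10: emit STR "ok" (now at pos=14)
pos=14: emit NUM '3' (now at pos=15)
pos=16: emit PLUS '+'
pos=17: enter COMMENT mode (saw '/*')
exit COMMENT mode (now at pos=32)
DONE. 7 tokens: [STR, MINUS, ID, MINUS, STR, NUM, PLUS]

Answer: STR MINUS ID MINUS STR NUM PLUS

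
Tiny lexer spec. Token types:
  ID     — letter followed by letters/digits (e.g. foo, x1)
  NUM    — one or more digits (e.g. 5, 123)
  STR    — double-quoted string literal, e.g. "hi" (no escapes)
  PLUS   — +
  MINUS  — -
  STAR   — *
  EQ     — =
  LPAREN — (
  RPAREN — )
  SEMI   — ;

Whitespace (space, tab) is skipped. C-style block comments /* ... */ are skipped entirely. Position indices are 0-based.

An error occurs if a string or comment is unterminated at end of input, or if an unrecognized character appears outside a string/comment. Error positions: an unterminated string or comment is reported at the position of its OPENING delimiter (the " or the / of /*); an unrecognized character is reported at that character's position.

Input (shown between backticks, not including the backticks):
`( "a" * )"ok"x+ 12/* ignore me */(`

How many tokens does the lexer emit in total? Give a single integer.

Answer: 9

Derivation:
pos=0: emit LPAREN '('
pos=2: enter STRING mode
pos=2: emit STR "a" (now at pos=5)
pos=6: emit STAR '*'
pos=8: emit RPAREN ')'
pos=9: enter STRING mode
pos=9: emit STR "ok" (now at pos=13)
pos=13: emit ID 'x' (now at pos=14)
pos=14: emit PLUS '+'
pos=16: emit NUM '12' (now at pos=18)
pos=18: enter COMMENT mode (saw '/*')
exit COMMENT mode (now at pos=33)
pos=33: emit LPAREN '('
DONE. 9 tokens: [LPAREN, STR, STAR, RPAREN, STR, ID, PLUS, NUM, LPAREN]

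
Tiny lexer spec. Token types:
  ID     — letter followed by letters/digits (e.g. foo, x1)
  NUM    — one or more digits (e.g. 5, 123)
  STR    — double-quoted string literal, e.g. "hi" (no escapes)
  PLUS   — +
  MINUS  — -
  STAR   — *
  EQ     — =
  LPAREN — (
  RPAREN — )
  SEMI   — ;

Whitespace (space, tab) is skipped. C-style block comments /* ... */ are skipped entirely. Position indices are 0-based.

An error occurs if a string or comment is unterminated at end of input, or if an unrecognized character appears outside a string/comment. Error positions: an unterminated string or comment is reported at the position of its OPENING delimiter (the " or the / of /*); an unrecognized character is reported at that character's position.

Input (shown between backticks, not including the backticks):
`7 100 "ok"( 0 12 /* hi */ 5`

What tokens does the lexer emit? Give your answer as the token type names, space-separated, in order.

pos=0: emit NUM '7' (now at pos=1)
pos=2: emit NUM '100' (now at pos=5)
pos=6: enter STRING mode
pos=6: emit STR "ok" (now at pos=10)
pos=10: emit LPAREN '('
pos=12: emit NUM '0' (now at pos=13)
pos=14: emit NUM '12' (now at pos=16)
pos=17: enter COMMENT mode (saw '/*')
exit COMMENT mode (now at pos=25)
pos=26: emit NUM '5' (now at pos=27)
DONE. 7 tokens: [NUM, NUM, STR, LPAREN, NUM, NUM, NUM]

Answer: NUM NUM STR LPAREN NUM NUM NUM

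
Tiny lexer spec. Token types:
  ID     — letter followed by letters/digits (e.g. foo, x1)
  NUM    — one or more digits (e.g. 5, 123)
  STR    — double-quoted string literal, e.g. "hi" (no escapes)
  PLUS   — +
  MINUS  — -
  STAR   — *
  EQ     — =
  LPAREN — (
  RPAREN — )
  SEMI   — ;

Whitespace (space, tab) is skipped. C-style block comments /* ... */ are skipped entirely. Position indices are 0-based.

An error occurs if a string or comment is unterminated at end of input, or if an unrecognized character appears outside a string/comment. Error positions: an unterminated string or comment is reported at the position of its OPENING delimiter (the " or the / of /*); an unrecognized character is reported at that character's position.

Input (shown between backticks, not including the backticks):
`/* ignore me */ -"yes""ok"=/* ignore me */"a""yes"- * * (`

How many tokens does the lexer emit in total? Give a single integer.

pos=0: enter COMMENT mode (saw '/*')
exit COMMENT mode (now at pos=15)
pos=16: emit MINUS '-'
pos=17: enter STRING mode
pos=17: emit STR "yes" (now at pos=22)
pos=22: enter STRING mode
pos=22: emit STR "ok" (now at pos=26)
pos=26: emit EQ '='
pos=27: enter COMMENT mode (saw '/*')
exit COMMENT mode (now at pos=42)
pos=42: enter STRING mode
pos=42: emit STR "a" (now at pos=45)
pos=45: enter STRING mode
pos=45: emit STR "yes" (now at pos=50)
pos=50: emit MINUS '-'
pos=52: emit STAR '*'
pos=54: emit STAR '*'
pos=56: emit LPAREN '('
DONE. 10 tokens: [MINUS, STR, STR, EQ, STR, STR, MINUS, STAR, STAR, LPAREN]

Answer: 10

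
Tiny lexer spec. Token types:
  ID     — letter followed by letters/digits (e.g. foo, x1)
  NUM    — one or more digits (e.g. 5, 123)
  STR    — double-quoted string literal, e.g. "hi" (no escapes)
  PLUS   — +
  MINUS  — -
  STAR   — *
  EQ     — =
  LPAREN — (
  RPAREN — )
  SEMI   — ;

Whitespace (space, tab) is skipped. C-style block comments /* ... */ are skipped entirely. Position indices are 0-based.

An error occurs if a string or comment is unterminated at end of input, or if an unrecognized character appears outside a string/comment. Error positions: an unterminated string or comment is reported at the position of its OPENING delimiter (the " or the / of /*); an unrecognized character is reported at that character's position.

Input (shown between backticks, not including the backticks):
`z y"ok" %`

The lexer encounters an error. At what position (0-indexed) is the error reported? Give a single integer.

pos=0: emit ID 'z' (now at pos=1)
pos=2: emit ID 'y' (now at pos=3)
pos=3: enter STRING mode
pos=3: emit STR "ok" (now at pos=7)
pos=8: ERROR — unrecognized char '%'

Answer: 8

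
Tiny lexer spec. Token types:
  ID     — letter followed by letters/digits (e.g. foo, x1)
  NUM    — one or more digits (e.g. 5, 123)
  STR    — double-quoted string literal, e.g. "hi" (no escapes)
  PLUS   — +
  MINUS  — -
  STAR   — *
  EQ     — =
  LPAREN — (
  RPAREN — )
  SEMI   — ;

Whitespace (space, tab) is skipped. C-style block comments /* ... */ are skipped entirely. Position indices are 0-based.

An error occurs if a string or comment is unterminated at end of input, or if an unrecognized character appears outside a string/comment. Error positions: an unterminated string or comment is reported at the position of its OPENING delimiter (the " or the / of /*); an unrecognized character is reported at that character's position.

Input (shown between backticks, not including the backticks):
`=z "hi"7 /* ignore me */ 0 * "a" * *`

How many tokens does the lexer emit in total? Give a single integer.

pos=0: emit EQ '='
pos=1: emit ID 'z' (now at pos=2)
pos=3: enter STRING mode
pos=3: emit STR "hi" (now at pos=7)
pos=7: emit NUM '7' (now at pos=8)
pos=9: enter COMMENT mode (saw '/*')
exit COMMENT mode (now at pos=24)
pos=25: emit NUM '0' (now at pos=26)
pos=27: emit STAR '*'
pos=29: enter STRING mode
pos=29: emit STR "a" (now at pos=32)
pos=33: emit STAR '*'
pos=35: emit STAR '*'
DONE. 9 tokens: [EQ, ID, STR, NUM, NUM, STAR, STR, STAR, STAR]

Answer: 9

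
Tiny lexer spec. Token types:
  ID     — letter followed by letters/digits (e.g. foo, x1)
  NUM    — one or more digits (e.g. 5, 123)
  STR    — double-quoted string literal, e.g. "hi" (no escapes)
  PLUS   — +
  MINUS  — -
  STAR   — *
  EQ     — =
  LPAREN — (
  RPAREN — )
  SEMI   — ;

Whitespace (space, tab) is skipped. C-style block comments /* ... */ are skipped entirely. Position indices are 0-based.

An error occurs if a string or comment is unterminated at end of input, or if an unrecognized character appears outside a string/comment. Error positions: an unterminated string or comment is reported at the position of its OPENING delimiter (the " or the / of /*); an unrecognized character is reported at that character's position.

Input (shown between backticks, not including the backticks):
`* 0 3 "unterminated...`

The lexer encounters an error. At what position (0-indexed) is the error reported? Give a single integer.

Answer: 6

Derivation:
pos=0: emit STAR '*'
pos=2: emit NUM '0' (now at pos=3)
pos=4: emit NUM '3' (now at pos=5)
pos=6: enter STRING mode
pos=6: ERROR — unterminated string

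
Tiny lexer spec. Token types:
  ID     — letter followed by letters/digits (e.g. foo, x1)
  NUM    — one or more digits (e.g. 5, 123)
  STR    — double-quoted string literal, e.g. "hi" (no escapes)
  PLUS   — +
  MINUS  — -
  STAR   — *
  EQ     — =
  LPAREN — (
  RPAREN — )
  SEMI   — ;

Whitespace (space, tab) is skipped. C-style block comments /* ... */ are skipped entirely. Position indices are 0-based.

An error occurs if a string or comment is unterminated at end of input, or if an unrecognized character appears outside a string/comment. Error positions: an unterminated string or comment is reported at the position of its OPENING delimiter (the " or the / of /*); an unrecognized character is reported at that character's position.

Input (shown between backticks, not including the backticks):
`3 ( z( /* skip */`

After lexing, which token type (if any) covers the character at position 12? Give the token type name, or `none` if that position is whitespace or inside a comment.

pos=0: emit NUM '3' (now at pos=1)
pos=2: emit LPAREN '('
pos=4: emit ID 'z' (now at pos=5)
pos=5: emit LPAREN '('
pos=7: enter COMMENT mode (saw '/*')
exit COMMENT mode (now at pos=17)
DONE. 4 tokens: [NUM, LPAREN, ID, LPAREN]
Position 12: char is 'i' -> none

Answer: none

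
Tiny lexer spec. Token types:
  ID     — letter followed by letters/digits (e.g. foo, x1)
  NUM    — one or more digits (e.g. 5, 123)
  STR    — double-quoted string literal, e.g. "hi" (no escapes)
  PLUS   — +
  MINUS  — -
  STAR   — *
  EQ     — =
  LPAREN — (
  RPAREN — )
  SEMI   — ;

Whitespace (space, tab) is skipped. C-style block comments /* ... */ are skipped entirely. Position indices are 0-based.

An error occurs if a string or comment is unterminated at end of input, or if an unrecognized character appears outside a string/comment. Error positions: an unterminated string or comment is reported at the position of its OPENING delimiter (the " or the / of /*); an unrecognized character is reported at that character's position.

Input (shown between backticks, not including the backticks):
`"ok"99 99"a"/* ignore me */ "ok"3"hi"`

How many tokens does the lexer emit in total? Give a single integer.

Answer: 7

Derivation:
pos=0: enter STRING mode
pos=0: emit STR "ok" (now at pos=4)
pos=4: emit NUM '99' (now at pos=6)
pos=7: emit NUM '99' (now at pos=9)
pos=9: enter STRING mode
pos=9: emit STR "a" (now at pos=12)
pos=12: enter COMMENT mode (saw '/*')
exit COMMENT mode (now at pos=27)
pos=28: enter STRING mode
pos=28: emit STR "ok" (now at pos=32)
pos=32: emit NUM '3' (now at pos=33)
pos=33: enter STRING mode
pos=33: emit STR "hi" (now at pos=37)
DONE. 7 tokens: [STR, NUM, NUM, STR, STR, NUM, STR]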